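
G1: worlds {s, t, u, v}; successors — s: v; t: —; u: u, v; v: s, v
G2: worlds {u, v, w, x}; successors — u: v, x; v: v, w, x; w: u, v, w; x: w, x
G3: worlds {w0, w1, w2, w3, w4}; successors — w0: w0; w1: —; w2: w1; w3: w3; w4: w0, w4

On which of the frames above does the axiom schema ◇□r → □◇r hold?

The schema corresponds to convergence: ∀x ∀y ∀z (Rxy ∧ Rxz → ∃w (Ryw ∧ Rzw)).
G1: ✓.
G2: ✓.
G3: fails — Rw2w1 and Rw2w1 but w1 and w1 have no common successor.

G1, G2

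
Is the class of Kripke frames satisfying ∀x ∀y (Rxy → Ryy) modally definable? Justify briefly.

The condition is shift-reflexivity. A defining modal formula is □(□q → q).
Suppose □(□q→q) is valid. Take Rxy and set V(q)={w : Ryw}. Then at y, □q holds; since □(□q→q) at x, □q→q at y, so q at y, i.e. Ryy.

Yes — defined by □(□q → q)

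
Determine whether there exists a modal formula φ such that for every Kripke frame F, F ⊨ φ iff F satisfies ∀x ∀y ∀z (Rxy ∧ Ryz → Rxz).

Yes — defined by □q → □□q

This is a Sahlqvist condition; the 4 axiom □q → □□q defines it.
Suppose □q→□□q is valid. Take Rxy, Ryz and set V(q)={w : Rxw}. Then □q at x, so □□q at x, so □q at y, so q at z, i.e. Rxz.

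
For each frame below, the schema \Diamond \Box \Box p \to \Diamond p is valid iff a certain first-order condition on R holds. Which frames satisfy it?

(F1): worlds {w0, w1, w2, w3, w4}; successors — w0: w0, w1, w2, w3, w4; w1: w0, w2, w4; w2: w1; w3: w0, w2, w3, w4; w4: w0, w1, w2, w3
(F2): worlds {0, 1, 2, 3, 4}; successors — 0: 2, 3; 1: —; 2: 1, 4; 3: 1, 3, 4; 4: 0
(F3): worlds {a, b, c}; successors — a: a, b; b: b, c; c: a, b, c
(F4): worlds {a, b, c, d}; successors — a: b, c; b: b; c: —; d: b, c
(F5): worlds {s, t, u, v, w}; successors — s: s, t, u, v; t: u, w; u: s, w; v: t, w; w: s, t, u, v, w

Frame correspondent (Sahlqvist): \forall x \forall y (xRy \to \exists w (y R^2 w \wedge xRw)) — i.e. a generalized confluence (Geach) condition.
(F1): condition met.
(F2): fails — 0R2 but no w with 2R²w and 0Rw.
(F3): condition met.
(F4): fails — aRc but no w with cR²w and aRw.
(F5): condition met.
Valid on: (F1), (F3), (F5).

(F1), (F3), (F5)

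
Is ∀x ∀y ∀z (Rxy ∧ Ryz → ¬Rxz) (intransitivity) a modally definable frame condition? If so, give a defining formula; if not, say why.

Not definable by any modal formula

If a class were modally definable it would be closed under surjective bounded morphisms (Goldblatt–Thomason).
The 5-cycle (worlds 0,1,2,3,4 with 0→1→2→3→4→0) is intransitive. Mapping every world to a single reflexive point • is a surjective bounded morphism; the reflexive point is not intransitive (R••∧R•• but R••).
So the class is not modally definable.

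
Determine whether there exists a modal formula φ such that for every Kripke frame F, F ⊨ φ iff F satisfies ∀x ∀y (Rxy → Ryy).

Yes — defined by □(□p → p)

This is a Sahlqvist condition; the T□ axiom □(□p → p) defines it.
Suppose □(□p→p) is valid. Take Rxy and set V(p)={w : Ryw}. Then at y, □p holds; since □(□p→p) at x, □p→p at y, so p at y, i.e. Ryy.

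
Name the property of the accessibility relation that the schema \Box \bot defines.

□⊥ is valid iff no world has any successor (otherwise □⊥ fails at any world with one).
Conversely, on a frame with emptiness of R the schema holds at every world under every valuation.
So the correspondent is emptiness of R.

Emptiness of R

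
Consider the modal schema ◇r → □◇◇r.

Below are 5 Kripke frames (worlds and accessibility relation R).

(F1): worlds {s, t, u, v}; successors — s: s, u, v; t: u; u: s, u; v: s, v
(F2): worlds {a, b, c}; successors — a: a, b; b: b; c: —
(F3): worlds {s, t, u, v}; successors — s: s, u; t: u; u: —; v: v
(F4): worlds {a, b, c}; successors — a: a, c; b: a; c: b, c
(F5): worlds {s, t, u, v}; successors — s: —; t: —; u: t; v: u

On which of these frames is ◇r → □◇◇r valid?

This is the axiom for a generalized confluence (Geach) condition; its first-order frame correspondent is ∀x ∀y ∀z ((xRy ∧ xRz) → ∃w (y = w ∧ zR²w)).
(F1): satisfies the condition.
(F2): fails — aRa, aRb but no w with a=w and bR²w.
(F3): fails — sRs, sRu but no w with s=w and uR²w.
(F4): fails — cRb, cRb but no w with b=w and bR²w.
(F5): fails — uRt, uRt but no w with t=w and tR²w.

(F1)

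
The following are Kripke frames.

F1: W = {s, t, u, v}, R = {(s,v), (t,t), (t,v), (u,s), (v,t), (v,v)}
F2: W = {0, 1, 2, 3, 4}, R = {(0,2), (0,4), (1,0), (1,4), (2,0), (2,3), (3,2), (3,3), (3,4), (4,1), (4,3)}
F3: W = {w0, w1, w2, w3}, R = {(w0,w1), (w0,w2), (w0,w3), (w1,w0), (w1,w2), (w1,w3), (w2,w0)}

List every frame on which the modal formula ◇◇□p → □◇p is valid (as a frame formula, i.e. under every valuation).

F1

Frame correspondent (Sahlqvist): ∀x ∀y ∀z ((xR²y ∧ xRz) → ∃w (yRw ∧ zRw)) — i.e. a generalized confluence (Geach) condition.
F1: condition met.
F2: fails — 0R²0, 0R2 but no w with 0Rw and 2Rw.
F3: fails — w0R²w0, w0Rw2 but no w with w0Rw and w2Rw.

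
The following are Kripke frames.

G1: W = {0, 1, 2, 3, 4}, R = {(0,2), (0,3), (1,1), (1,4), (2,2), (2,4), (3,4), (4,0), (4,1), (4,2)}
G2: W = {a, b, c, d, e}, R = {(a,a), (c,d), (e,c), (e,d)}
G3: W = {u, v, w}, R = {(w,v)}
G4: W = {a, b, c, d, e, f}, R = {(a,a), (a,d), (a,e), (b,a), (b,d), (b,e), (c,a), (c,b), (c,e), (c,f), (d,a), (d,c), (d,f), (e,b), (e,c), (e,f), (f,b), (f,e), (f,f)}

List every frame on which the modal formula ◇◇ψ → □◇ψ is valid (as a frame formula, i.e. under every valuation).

Frame correspondent (Sahlqvist): ∀x ∀y ∀z ((xR²y ∧ xRz) → ∃w (y = w ∧ zRw)) — i.e. a generalized confluence (Geach) condition.
G1: fails — 0R²2, 0R3 but no w with 2=w and 3Rw.
G2: fails — eR²d, eRd but no w with d=w and dRw.
G3: satisfies the condition.
G4: fails — aR²a, aRe but no w with a=w and eRw.

G3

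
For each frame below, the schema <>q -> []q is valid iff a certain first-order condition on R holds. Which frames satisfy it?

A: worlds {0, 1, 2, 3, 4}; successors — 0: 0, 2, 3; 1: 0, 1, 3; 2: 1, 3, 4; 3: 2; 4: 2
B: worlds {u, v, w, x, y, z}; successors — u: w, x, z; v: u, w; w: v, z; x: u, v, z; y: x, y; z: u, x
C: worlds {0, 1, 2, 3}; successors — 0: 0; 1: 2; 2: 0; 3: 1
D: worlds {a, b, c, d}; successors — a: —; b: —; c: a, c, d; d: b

The schema corresponds to partial functionality: forall x forall y forall z (Rxy & Rxz -> y = z).
A: fails — 0 sees both 0 and 2.
B: fails — u sees both w and x.
C: holds.
D: fails — c sees both a and c.
Valid on: C.

C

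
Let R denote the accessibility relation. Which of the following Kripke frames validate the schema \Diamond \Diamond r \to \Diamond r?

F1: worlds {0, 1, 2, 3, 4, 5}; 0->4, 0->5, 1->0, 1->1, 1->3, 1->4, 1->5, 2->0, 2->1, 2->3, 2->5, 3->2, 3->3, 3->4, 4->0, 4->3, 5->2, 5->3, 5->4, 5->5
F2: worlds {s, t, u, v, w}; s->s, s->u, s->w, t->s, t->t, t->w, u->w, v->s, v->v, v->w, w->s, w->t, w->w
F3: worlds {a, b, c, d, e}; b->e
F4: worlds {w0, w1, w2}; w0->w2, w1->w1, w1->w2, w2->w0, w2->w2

This is the axiom for transitivity; its first-order frame correspondent is \forall x \forall y \forall z (Rxy \wedge Ryz \to Rxz).
F1: fails — R34 and R40 but not R30.
F2: fails — Ruw and Rwt but not Rut.
F3: satisfies the condition.
F4: fails — Rw1w2 and Rw2w0 but not Rw1w0.

F3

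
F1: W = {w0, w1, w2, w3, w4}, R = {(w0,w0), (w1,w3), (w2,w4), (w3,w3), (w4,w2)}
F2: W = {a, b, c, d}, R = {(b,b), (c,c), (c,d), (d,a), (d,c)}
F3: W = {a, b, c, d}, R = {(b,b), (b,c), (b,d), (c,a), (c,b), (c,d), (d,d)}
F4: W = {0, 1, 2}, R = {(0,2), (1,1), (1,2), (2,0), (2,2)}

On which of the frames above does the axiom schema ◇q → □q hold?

F1

The schema corresponds to partial functionality: ∀x ∀y ∀z (Rxy ∧ Rxz → y = z).
F1: holds.
F2: fails — c sees both c and d.
F3: fails — b sees both b and c.
F4: fails — 1 sees both 1 and 2.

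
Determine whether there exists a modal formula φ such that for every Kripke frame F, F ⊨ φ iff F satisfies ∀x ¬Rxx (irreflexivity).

If a class were modally definable it would be closed under surjective bounded morphisms (Goldblatt–Thomason).
The 3-cycle (worlds 0,1,2 with 0→1→2→0) is irreflexive, and the map sending every world to a single reflexive point • is a surjective bounded morphism (forth: every edge maps to (•,•); back: every world has a successor). So any modal formula valid on the 3-cycle is also valid on the reflexive point, which is not irreflexive.
So the class is not modally definable.

Not definable by any modal formula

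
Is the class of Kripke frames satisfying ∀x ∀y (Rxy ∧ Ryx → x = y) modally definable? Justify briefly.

No

Modal frame validity is preserved under surjective bounded morphisms.
The 8-cycle (worlds 0,1,2,3,4,5,6,7 with 0→1→2→3→4→5→6→7→0) is antisymmetric. Sending even-indexed worlds to a and odd-indexed worlds to b is a surjective bounded morphism onto the two-world frame with a↔b, which is not antisymmetric.
So no modal formula (or set of formulas) defines exactly the antisymmetric frames.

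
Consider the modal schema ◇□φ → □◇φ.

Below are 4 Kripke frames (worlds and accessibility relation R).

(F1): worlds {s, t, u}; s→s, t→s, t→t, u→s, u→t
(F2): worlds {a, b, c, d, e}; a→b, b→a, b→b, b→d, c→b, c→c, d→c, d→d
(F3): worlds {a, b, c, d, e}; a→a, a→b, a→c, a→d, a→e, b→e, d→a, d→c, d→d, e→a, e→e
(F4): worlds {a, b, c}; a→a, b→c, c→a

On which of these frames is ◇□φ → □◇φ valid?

This is the axiom for convergence; its first-order frame correspondent is ∀x ∀y ∀z (Rxy ∧ Rxz → ∃w (Ryw ∧ Rzw)).
(F1): satisfies the condition.
(F2): fails — Rba and Rbd but a and d have no common successor.
(F3): fails — Rab and Rac but b and c have no common successor.
(F4): satisfies the condition.

(F1), (F4)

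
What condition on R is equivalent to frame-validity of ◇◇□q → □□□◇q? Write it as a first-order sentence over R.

∀x ∀y ∀z ((xR²y ∧ xR³z) → ∃w (yRw ∧ zRw))

This is a Sahlqvist (Geach-type) schema ◇^2□^1q → □^3◇^1q.
First-order correspondent: ∀x ∀y ∀z ((xR²y ∧ xR³z) → ∃w (yRw ∧ zRw)).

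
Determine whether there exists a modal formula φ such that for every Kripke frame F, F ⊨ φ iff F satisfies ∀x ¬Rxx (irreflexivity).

Not modally definable

If a class were modally definable it would be closed under surjective bounded morphisms (Goldblatt–Thomason).
The 3-cycle (worlds s,t,u with s→t→u→s) is irreflexive, and the map sending every world to a single reflexive point • is a surjective bounded morphism (forth: every edge maps to (•,•); back: every world has a successor). So any modal formula valid on the 3-cycle is also valid on the reflexive point, which is not irreflexive.
So the class is not modally definable.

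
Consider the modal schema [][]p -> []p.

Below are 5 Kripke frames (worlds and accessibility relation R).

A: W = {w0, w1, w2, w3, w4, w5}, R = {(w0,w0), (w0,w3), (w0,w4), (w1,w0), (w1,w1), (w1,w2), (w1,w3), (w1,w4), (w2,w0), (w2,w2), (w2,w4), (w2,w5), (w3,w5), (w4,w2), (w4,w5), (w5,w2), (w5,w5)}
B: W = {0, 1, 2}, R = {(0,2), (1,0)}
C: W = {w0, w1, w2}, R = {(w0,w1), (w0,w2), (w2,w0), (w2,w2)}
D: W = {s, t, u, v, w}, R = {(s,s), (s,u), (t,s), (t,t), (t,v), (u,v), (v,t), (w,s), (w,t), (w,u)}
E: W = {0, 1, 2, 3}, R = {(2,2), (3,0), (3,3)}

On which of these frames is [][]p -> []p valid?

The schema corresponds to density: forall x forall y (Rxy -> exists z (Rxz & Rzy)).
A: ✓.
B: fails — R10 but no z with R1z and Rz0.
C: fails — Rw0w1 but no z with Rw0z and Rzw1.
D: fails — Ruv but no z with Ruz and Rzv.
E: ✓.

A, E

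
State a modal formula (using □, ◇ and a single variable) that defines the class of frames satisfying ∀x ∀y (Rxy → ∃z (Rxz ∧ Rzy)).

A defining formula is □□r → □r (the C4 axiom).
Suppose □□r→□r is valid. Take Rxy and set V(r)={w : xR²w}. Then □□r at x, so □r at x, so r at y, i.e. ∃z(Rxz∧Rzy).

□□r → □r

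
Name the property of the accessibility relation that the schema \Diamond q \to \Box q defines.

Partial functionality

This schema is the CD axiom.
It corresponds to partial functionality: \forall x \forall y \forall z (Rxy \wedge Rxz \to y = z).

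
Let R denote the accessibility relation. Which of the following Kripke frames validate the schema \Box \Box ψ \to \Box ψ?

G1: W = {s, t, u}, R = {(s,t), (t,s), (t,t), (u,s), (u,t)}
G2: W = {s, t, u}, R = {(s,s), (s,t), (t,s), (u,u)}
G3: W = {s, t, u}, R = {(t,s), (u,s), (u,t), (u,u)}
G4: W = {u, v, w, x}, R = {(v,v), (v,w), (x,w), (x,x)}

G1, G2, G4

The schema corresponds to density: \forall x \forall y (Rxy \to \exists z (Rxz \wedge Rzy)).
G1: satisfies the condition.
G2: satisfies the condition.
G3: fails — Rts but no z with Rtz and Rzs.
G4: satisfies the condition.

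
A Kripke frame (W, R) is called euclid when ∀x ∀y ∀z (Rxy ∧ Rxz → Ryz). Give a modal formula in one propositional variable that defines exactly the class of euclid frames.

◇ψ → □◇ψ

The condition is the Euclidean property. The 5 schema ◇ψ → □◇ψ defines it.
Suppose ◇ψ→□◇ψ is valid. Take Rxy, Rxz and set V(ψ)={y}. Then ◇ψ at x, so □◇ψ at x, so ◇ψ at z, so some w with Rzw has ψ; w=y, i.e. Rzy. By symmetry of the argument, Ryz.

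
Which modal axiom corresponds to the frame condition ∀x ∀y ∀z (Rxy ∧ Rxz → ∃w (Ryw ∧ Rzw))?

◇□p → □◇p

The condition is convergence. The .2 schema ◇□p → □◇p defines it.
Suppose ◇□p→□◇p is valid. Take Rxy, Rxz and set V(p)={w : Ryw}. Then □p at y so ◇□p at x, so □◇p at x, so ◇p at z, giving w with Rzw and Ryw.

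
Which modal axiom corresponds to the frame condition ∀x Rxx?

A defining formula is □s → s (the T axiom).
Suppose □s→s is valid. At any x set V(s)={w : Rxw}. Then □s holds at x, so s holds at x, i.e. Rxx.

□s → s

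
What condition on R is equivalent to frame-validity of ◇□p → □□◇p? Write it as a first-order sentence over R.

This is a Sahlqvist (Geach-type) schema ◇^1□^1p → □^2◇^1p.
Minimal-valuation argument: fix x; take any y with xR^1y and any z with xR^2z. Set V(p) to the set of worlds R-reachable from y in exactly 1 step. Then □^1p holds at y, so the antecedent holds at x; validity forces ◇^1p at z, giving a w with zR^1w and yR^1w.
First-order correspondent: ∀x ∀y ∀z ((xRy ∧ xR²z) → ∃w (yRw ∧ zRw)).

∀x ∀y ∀z ((xRy ∧ xR²z) → ∃w (yRw ∧ zRw))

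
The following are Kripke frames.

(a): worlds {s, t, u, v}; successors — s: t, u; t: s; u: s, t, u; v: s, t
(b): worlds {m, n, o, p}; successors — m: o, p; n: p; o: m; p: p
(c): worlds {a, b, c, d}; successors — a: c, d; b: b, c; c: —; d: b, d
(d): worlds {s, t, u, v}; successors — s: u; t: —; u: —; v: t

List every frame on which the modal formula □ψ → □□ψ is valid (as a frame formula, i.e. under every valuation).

(d)

This is the axiom for transitivity; its first-order frame correspondent is ∀x ∀y ∀z (Rxy ∧ Ryz → Rxz).
(a): fails — Rts and Rsu but not Rtu.
(b): fails — Rom and Rmo but not Roo.
(c): fails — Rdb and Rbc but not Rdc.
(d): holds.
Valid on: (d).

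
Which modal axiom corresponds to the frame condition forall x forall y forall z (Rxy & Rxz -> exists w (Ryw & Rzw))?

◇□ψ → □◇ψ

The condition is convergence. The .2 schema ◇□ψ → □◇ψ defines it.
Suppose ◇□ψ→□◇ψ is valid. Take Rxy, Rxz and set V(ψ)={w : Ryw}. Then □ψ at y so ◇□ψ at x, so □◇ψ at x, so ◇ψ at z, giving w with Rzw and Ryw.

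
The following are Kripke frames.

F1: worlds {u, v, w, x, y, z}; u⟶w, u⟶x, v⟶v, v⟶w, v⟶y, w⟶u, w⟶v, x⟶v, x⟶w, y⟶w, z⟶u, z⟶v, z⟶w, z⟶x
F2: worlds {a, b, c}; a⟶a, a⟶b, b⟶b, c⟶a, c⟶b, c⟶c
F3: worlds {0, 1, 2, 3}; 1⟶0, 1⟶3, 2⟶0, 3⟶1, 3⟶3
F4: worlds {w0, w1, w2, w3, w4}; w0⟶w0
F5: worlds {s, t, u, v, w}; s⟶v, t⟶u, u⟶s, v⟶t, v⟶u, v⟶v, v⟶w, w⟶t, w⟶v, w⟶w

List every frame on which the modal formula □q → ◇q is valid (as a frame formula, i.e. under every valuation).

F1, F2, F5

The schema corresponds to seriality: ∀x ∃y Rxy.
F1: ✓.
F2: ✓.
F3: fails — world 0 has no successor.
F4: fails — world w1 has no successor.
F5: ✓.
Valid on: F1, F2, F5.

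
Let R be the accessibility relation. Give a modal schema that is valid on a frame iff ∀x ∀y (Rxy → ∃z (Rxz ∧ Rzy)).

The condition is density. The C4 schema □□s → □s defines it.
Suppose □□s→□s is valid. Take Rxy and set V(s)={w : xR²w}. Then □□s at x, so □s at x, so s at y, i.e. ∃z(Rxz∧Rzy).

□□s → □s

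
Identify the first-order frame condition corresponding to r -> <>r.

Equivalently (dual form): □r → r.
Suppose □r→r is valid. At any x set V(r)={w : Rxw}. Then □r holds at x, so r holds at x, i.e. Rxx.

reflexivity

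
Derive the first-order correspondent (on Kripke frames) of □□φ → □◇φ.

∀x ∀z (xRz → ∃w (xR²w ∧ zRw))

This is a Sahlqvist (Geach-type) schema ◇^0□^2φ → □^1◇^1φ.
Minimal-valuation argument: fix x; take any y with xR^0y and any z with xR^1z. Set V(φ) to the set of worlds R-reachable from y in exactly 2 steps. Then □^2φ holds at y, so the antecedent holds at x; validity forces ◇^1φ at z, giving a w with zR^1w and yR^2w.
First-order correspondent: ∀x ∀z (xRz → ∃w (xR²w ∧ zRw)).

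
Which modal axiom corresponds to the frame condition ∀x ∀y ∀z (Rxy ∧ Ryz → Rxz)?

□s → □□s

A defining formula is □s → □□s (the 4 axiom).
Suppose □s→□□s is valid. Take Rxy, Ryz and set V(s)={w : Rxw}. Then □s at x, so □□s at x, so □s at y, so s at z, i.e. Rxz.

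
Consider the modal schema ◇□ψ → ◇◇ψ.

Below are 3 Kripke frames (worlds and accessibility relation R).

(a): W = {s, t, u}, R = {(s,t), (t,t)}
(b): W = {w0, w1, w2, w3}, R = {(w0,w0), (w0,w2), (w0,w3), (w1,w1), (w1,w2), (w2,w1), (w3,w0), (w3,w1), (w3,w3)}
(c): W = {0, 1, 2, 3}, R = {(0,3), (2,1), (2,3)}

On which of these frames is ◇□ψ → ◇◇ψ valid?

Frame correspondent (Sahlqvist): ∀x ∀y (xRy → ∃w (yRw ∧ xR²w)) — i.e. a generalized confluence (Geach) condition.
(a): condition met.
(b): condition met.
(c): fails — 0R3 but no w with 3Rw and 0R²w.
Valid on: (a), (b).

(a), (b)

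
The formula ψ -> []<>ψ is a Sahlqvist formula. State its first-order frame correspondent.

Symmetry

Suppose ψ→□◇ψ is valid. Take Rxy and set V(ψ)={x}. Then ψ at x, so □◇ψ at x, so ◇ψ at y, so some z with Ryz has ψ; z=x, i.e. Ryx.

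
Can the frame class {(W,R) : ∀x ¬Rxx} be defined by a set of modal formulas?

If a class were modally definable it would be closed under surjective bounded morphisms (Goldblatt–Thomason).
The 3-cycle (worlds s,t,u with s→t→u→s) is irreflexive, and the map sending every world to a single reflexive point • is a surjective bounded morphism (forth: every edge maps to (•,•); back: every world has a successor). So any modal formula valid on the 3-cycle is also valid on the reflexive point, which is not irreflexive.
So no modal formula (or set of formulas) defines exactly the irreflexive frames.

Not definable by any modal formula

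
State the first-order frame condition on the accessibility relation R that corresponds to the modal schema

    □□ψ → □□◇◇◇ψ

This is a Sahlqvist (Geach-type) schema ◇^0□^2ψ → □^2◇^3ψ.
Minimal-valuation argument: fix x; take any y with xR^0y and any z with xR^2z. Set V(ψ) to the set of worlds R-reachable from y in exactly 2 steps. Then □^2ψ holds at y, so the antecedent holds at x; validity forces ◇^3ψ at z, giving a w with zR^3w and yR^2w.
First-order correspondent: ∀x ∀z (xR²z → ∃w (xR²w ∧ zR³w)).

∀x ∀z (xR²z → ∃w (xR²w ∧ zR³w))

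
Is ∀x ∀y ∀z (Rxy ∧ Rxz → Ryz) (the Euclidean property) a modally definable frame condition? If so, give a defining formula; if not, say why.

This is a Sahlqvist condition; the 5 axiom ◇p → □◇p defines it.
Suppose ◇p→□◇p is valid. Take Rxy, Rxz and set V(p)={y}. Then ◇p at x, so □◇p at x, so ◇p at z, so some w with Rzw has p; w=y, i.e. Rzy. By symmetry of the argument, Ryz.

Yes, by ◇p → □◇p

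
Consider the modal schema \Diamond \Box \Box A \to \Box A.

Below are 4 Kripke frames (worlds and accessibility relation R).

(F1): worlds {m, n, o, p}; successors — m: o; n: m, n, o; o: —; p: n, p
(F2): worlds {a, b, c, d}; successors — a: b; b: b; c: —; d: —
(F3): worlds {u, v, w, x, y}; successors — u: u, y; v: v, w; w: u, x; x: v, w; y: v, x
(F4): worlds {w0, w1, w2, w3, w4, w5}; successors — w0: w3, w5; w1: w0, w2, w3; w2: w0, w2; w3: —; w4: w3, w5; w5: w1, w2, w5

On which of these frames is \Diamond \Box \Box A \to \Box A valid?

This is the axiom for a generalized confluence (Geach) condition; its first-order frame correspondent is \forall x \forall y \forall z ((xRy \wedge xRz) \to \exists w (y R^2 w \wedge z = w)).
(F1): fails — mRo, mRo but no w with oR²w and o=w.
(F2): holds.
(F3): fails — uRy, uRu but no t with yR²t and u=t.
(F4): fails — w0Rw3, w0Rw3 but no w with w3R²w and w3=w.
Valid on: (F2).

(F2)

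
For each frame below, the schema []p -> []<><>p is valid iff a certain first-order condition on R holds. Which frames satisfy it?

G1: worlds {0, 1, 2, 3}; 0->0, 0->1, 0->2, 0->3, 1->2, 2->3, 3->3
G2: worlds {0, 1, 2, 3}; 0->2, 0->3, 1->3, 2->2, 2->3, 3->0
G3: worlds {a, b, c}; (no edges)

This is the axiom for a generalized confluence (Geach) condition; its first-order frame correspondent is forall x forall z (xRz -> exists w (xRw & z R^2 w)).
G1: fails — 1R2 but no w with 1Rw and 2R²w.
G2: holds.
G3: holds.
Valid on: G2, G3.

G2, G3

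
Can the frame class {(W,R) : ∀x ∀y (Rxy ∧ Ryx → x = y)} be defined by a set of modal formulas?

Not definable by any modal formula

Modal frame validity is preserved under surjective bounded morphisms.
The 8-cycle (worlds 0,1,2,3,4,5,6,7 with 0→1→2→3→4→5→6→7→0) is antisymmetric. Sending even-indexed worlds to • and odd-indexed worlds to ∘ is a surjective bounded morphism onto the two-world frame with •↔∘, which is not antisymmetric.
Hence antisymmetry is not modally definable.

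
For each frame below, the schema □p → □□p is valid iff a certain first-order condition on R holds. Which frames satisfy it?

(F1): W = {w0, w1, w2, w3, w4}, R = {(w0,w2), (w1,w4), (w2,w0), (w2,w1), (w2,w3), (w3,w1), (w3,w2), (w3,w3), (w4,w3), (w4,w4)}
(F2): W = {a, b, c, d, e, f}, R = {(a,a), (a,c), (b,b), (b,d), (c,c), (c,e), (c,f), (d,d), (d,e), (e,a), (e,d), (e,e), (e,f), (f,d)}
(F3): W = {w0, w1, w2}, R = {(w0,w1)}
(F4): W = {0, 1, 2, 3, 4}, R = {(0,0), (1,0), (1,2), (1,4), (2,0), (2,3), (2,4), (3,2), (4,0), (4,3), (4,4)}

Frame correspondent (Sahlqvist): ∀x ∀y ∀z (Rxy ∧ Ryz → Rxz) — i.e. transitivity.
(F1): fails — Rw3w1 and Rw1w4 but not Rw3w4.
(F2): fails — Rde and Rea but not Rda.
(F3): holds.
(F4): fails — R32 and R23 but not R33.
Valid on: (F3).

(F3)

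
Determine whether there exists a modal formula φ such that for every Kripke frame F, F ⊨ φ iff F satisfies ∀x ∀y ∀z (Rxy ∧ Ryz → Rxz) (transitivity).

Yes — defined by □p → □□p

This is a Sahlqvist condition; the 4 axiom □p → □□p defines it.
Suppose □p→□□p is valid. Take Rxy, Ryz and set V(p)={w : Rxw}. Then □p at x, so □□p at x, so □p at y, so p at z, i.e. Rxz.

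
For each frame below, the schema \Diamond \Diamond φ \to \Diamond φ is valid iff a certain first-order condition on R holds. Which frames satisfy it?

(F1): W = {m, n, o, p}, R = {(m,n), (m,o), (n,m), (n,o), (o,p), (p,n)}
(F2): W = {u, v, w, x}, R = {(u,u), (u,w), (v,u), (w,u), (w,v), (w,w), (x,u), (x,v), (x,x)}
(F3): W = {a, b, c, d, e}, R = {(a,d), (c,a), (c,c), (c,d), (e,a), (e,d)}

Frame correspondent (Sahlqvist): \forall x \forall y \forall z (Rxy \wedge Ryz \to Rxz) — i.e. transitivity.
(F1): fails — Rop and Rpn but not Ron.
(F2): fails — Ruw and Rwv but not Ruv.
(F3): condition met.
Valid on: (F3).

(F3)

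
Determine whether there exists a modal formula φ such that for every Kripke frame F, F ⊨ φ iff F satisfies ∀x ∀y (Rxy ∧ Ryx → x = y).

No — not modally definable

Modal frame validity is preserved under surjective bounded morphisms.
The 6-cycle (worlds 0,1,2,3,4,5 with 0→1→2→3→4→5→0) is antisymmetric. Sending even-indexed worlds to a and odd-indexed worlds to b is a surjective bounded morphism onto the two-world frame with a↔b, which is not antisymmetric.
So the class is not modally definable.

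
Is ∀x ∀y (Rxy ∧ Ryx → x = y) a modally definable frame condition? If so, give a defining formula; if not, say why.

Any modally definable frame class is closed under surjective bounded morphisms.
The 6-cycle (worlds a,b,c,d,e,f with a→b→c→d→e→f→a) is antisymmetric. Sending even-indexed worlds to • and odd-indexed worlds to ∘ is a surjective bounded morphism onto the two-world frame with •↔∘, which is not antisymmetric.
Hence antisymmetry is not modally definable.

Not definable by any modal formula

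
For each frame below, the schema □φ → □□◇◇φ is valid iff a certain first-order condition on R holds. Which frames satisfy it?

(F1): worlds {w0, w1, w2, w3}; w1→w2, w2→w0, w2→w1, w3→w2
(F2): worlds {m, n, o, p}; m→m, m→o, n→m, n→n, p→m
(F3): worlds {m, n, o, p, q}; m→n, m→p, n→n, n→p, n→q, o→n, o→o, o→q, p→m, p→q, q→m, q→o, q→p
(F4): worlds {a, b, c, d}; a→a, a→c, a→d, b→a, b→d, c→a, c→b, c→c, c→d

Frame correspondent (Sahlqvist): ∀x ∀z (xR²z → ∃w (xRw ∧ zR²w)) — i.e. a generalized confluence (Geach) condition.
(F1): fails — w1R²w0 but no w with w1Rw and w0R²w.
(F2): fails — mR²o but no w with mRw and oR²w.
(F3): condition met.
(F4): fails — aR²d but no w with aRw and dR²w.

(F3)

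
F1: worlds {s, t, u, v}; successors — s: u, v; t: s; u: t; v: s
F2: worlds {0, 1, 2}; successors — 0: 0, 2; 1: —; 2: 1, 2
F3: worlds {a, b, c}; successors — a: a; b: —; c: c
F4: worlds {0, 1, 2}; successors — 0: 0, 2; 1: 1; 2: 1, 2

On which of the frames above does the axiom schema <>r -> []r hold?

This is the axiom for partial functionality; its first-order frame correspondent is forall x forall y forall z (Rxy & Rxz -> y = z).
F1: fails — s sees both u and v.
F2: fails — 0 sees both 0 and 2.
F3: ✓.
F4: fails — 0 sees both 0 and 2.
Valid on: F3.

F3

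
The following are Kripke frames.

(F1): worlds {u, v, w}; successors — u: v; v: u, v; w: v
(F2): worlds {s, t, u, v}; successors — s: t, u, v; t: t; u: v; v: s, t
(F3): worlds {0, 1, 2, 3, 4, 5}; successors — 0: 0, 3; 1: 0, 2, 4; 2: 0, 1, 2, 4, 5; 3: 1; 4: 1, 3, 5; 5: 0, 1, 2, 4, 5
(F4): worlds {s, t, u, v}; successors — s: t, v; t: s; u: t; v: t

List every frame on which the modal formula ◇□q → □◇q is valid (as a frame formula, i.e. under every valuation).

(F1)

The schema corresponds to convergence: ∀x ∀y ∀z (Rxy ∧ Rxz → ∃w (Ryw ∧ Rzw)).
(F1): holds.
(F2): fails — Rsv and Rsu but v and u have no common successor.
(F3): fails — R00 and R03 but 0 and 3 have no common successor.
(F4): fails — Rsv and Rst but v and t have no common successor.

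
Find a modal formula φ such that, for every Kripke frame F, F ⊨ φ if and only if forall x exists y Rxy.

□s → ◇s

The condition is seriality. The D schema □s → ◇s defines it.
Suppose □s→◇s is valid. At any x set V(s)=W. Then □s at x, so ◇s at x, so x has a successor.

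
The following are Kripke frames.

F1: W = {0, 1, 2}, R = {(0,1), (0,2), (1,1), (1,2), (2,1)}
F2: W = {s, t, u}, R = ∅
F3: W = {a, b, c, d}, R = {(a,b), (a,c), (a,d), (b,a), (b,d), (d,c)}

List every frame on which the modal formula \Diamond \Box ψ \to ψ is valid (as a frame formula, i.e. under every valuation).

This is the axiom for symmetry; its first-order frame correspondent is \forall x \forall y (Rxy \to Ryx).
F1: fails — R02 but not R20.
F2: holds.
F3: fails — Rdc but not Rcd.

F2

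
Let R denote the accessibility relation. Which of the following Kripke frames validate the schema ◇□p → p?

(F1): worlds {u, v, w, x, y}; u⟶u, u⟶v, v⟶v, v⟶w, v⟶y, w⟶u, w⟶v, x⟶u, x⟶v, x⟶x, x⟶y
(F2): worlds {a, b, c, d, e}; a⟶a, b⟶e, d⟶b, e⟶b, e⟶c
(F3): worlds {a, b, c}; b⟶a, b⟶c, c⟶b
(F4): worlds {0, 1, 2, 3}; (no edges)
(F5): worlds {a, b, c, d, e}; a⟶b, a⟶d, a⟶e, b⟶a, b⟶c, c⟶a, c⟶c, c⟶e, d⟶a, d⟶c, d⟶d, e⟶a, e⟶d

Frame correspondent (Sahlqvist): ∀x ∀y (xRy → ∃w (yRw ∧ x = w)) — i.e. a generalized confluence (Geach) condition.
(F1): fails — uRv but no t with vRt and u=t.
(F2): fails — dRb but no w with bRw and d=w.
(F3): fails — bRa but no w with aRw and b=w.
(F4): condition met.
(F5): fails — bRc but no w with cRw and b=w.
Valid on: (F4).

(F4)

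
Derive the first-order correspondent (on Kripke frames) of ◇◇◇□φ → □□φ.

∀x ∀y ∀z ((xR³y ∧ xR²z) → ∃w (yRw ∧ z = w))

This is a Sahlqvist (Geach-type) schema ◇^3□^1φ → □^2◇^0φ.
Minimal-valuation argument: fix x; take any y with xR^3y and any z with xR^2z. Set V(φ) to the set of worlds R-reachable from y in exactly 1 step. Then □^1φ holds at y, so the antecedent holds at x; validity forces ◇^0φ at z, giving a w with zR^0w and yR^1w.
First-order correspondent: ∀x ∀y ∀z ((xR³y ∧ xR²z) → ∃w (yRw ∧ z = w)).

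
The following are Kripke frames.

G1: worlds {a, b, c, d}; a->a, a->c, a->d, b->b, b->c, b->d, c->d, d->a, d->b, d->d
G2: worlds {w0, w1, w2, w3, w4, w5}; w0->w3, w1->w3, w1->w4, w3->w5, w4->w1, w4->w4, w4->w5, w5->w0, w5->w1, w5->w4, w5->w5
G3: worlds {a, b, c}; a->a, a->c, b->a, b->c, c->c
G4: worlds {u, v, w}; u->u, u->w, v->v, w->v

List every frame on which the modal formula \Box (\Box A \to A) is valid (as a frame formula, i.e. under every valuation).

G3

Frame correspondent (Sahlqvist): \forall x \forall y (Rxy \to Ryy) — i.e. shift-reflexivity.
G1: fails — Rbc but not Rcc.
G2: fails — Rw1w3 but not Rw3w3.
G3: holds.
G4: fails — Ruw but not Rww.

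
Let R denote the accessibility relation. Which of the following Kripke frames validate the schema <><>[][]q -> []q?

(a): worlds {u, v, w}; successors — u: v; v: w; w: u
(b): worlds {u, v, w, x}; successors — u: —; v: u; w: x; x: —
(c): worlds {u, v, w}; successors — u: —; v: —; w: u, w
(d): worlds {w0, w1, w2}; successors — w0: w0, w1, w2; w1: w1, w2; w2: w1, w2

(a), (b)

This is the axiom for a generalized confluence (Geach) condition; its first-order frame correspondent is forall x forall y forall z ((x R^2 y & xRz) -> exists w (y R^2 w & z = w)).
(a): ✓.
(b): ✓.
(c): fails — wR²u, wRu but no t with uR²t and u=t.
(d): fails — w0R²w1, w0Rw0 but no w with w1R²w and w0=w.
Valid on: (a), (b).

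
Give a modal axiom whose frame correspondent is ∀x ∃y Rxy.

A defining formula is □q → ◇q (the D axiom).
Suppose □q→◇q is valid. At any x set V(q)=W. Then □q at x, so ◇q at x, so x has a successor.

□q → ◇q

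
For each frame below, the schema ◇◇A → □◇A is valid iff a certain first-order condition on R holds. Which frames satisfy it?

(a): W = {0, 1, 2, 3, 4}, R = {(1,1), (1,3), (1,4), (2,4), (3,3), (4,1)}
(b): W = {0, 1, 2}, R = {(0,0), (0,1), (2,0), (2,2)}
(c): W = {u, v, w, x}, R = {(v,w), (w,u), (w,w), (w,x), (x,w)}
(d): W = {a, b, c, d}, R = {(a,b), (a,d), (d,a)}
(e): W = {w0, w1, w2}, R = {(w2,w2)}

Frame correspondent (Sahlqvist): ∀x ∀y ∀z ((xR²y ∧ xRz) → ∃w (y = w ∧ zRw)) — i.e. a generalized confluence (Geach) condition.
(a): fails — 1R²1, 1R3 but no w with 1=w and 3Rw.
(b): fails — 0R²0, 0R1 but no w with 0=w and 1Rw.
(c): fails — wR²u, wRu but no t with u=t and uRt.
(d): fails — aR²a, aRb but no w with a=w and bRw.
(e): ✓.
Valid on: (e).

(e)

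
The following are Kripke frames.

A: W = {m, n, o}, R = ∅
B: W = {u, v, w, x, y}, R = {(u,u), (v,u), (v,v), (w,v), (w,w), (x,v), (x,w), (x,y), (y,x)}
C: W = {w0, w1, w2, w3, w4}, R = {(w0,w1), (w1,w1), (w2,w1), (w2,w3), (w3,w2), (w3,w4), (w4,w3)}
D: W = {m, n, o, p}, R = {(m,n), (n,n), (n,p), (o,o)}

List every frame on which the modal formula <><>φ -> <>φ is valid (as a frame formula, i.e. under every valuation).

This is the axiom for a generalized confluence (Geach) condition; its first-order frame correspondent is forall x forall y (x R^2 y -> exists w (y = w & xRw)).
A: holds.
B: fails — wR²u but no t with u=t and wRt.
C: fails — w2R²w2 but no w with w2=w and w2Rw.
D: fails — mR²p but no w with p=w and mRw.

A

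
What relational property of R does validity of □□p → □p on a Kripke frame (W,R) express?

This schema is the C4 axiom.
Its frame correspondent is density — ∀x ∀y (Rxy → ∃z (Rxz ∧ Rzy)).

density: ∀x ∀y (Rxy → ∃z (Rxz ∧ Rzy))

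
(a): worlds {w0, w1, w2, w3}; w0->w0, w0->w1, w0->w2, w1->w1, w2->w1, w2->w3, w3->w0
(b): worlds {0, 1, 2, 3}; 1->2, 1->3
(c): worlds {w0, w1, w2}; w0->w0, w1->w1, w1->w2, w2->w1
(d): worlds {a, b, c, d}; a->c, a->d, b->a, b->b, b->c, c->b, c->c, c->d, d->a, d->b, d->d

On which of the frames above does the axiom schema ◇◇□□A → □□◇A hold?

(b), (c), (d)

This is the axiom for a generalized confluence (Geach) condition; its first-order frame correspondent is ∀x ∀y ∀z ((xR²y ∧ xR²z) → ∃w (yR²w ∧ zRw)).
(a): fails — w0R²w1, w0R²w3 but no w with w1R²w and w3Rw.
(b): ✓.
(c): ✓.
(d): ✓.
Valid on: (b), (c), (d).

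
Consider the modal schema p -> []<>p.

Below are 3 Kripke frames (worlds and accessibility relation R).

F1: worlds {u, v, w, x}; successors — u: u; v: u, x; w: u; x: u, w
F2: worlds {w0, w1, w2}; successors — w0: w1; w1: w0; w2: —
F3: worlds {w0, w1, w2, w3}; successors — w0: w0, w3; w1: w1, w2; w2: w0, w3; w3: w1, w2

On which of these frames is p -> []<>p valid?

F2

The schema corresponds to symmetry: forall x forall y (Rxy -> Ryx).
F1: fails — Rxw but not Rwx.
F2: holds.
F3: fails — Rw1w2 but not Rw2w1.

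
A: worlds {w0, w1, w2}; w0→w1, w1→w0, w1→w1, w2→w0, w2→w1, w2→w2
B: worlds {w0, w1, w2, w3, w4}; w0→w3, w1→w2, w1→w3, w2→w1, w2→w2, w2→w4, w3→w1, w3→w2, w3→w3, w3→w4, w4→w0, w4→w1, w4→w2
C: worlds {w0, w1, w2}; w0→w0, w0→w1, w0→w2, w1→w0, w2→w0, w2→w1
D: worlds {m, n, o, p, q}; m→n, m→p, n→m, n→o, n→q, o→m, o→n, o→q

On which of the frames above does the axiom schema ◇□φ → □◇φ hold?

This is the axiom for convergence; its first-order frame correspondent is ∀x ∀y ∀z (Rxy ∧ Rxz → ∃w (Ryw ∧ Rzw)).
A: condition met.
B: fails — Rw4w0 and Rw4w2 but w0 and w2 have no common successor.
C: condition met.
D: fails — Rmn and Rmp but n and p have no common successor.
Valid on: A, C.

A, C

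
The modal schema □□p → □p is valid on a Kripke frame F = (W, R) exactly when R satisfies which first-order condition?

Suppose □□p→□p is valid. Take Rxy and set V(p)={w : xR²w}. Then □□p at x, so □p at x, so p at y, i.e. ∃z(Rxz∧Rzy).
The converse is a direct semantic check.
Frame condition: ∀x ∀y (Rxy → ∃z (Rxz ∧ Rzy)).

density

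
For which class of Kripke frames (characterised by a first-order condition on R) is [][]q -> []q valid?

Suppose □□q→□q is valid. Take Rxy and set V(q)={w : xR²w}. Then □□q at x, so □q at x, so q at y, i.e. ∃z(Rxz∧Rzy).
Conversely, on a frame with density the schema holds at every world under every valuation.
Frame condition: forall x forall y (Rxy -> exists z (Rxz & Rzy)).

Density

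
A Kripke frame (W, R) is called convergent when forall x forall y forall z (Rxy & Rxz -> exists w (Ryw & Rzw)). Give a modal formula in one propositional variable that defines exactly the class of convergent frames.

◇□r → □◇r

This is convergence; the standard corresponding axiom is .2: ◇□r → □◇r.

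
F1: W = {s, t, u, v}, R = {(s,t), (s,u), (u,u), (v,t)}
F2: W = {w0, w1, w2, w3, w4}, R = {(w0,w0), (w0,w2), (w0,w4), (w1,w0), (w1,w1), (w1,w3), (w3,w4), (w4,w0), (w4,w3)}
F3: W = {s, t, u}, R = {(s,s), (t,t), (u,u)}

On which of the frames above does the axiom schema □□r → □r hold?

The schema corresponds to density: ∀x ∀y (Rxy → ∃z (Rxz ∧ Rzy)).
F1: fails — Rvt but no z with Rvz and Rzt.
F2: fails — Rw4w3 but no z with Rw4z and Rzw3.
F3: ✓.
Valid on: F3.

F3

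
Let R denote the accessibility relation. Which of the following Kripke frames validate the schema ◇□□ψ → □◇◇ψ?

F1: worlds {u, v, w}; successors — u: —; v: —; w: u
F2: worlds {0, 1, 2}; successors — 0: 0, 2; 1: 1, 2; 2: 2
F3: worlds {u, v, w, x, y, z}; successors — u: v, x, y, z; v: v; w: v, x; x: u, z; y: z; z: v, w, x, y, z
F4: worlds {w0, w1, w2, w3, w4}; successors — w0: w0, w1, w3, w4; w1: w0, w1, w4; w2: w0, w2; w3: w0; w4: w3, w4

F2, F3, F4

The schema corresponds to a generalized confluence (Geach) condition: ∀x ∀y ∀z ((xRy ∧ xRz) → ∃w (yR²w ∧ zR²w)).
F1: fails — wRu, wRu but no t with uR²t and uR²t.
F2: condition met.
F3: condition met.
F4: condition met.
Valid on: F2, F3, F4.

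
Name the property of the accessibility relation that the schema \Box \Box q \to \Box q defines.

density: \forall x \forall y (Rxy \to \exists z (Rxz \wedge Rzy))

This schema is the C4 axiom.
It corresponds to density: \forall x \forall y (Rxy \to \exists z (Rxz \wedge Rzy)).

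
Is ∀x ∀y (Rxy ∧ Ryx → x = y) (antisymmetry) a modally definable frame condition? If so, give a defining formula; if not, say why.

No

If a class were modally definable it would be closed under surjective bounded morphisms (Goldblatt–Thomason).
The 8-cycle (worlds a,b,c,d,e,f,g,h with a→b→c→d→e→f→g→h→a) is antisymmetric. Sending even-indexed worlds to s and odd-indexed worlds to t is a surjective bounded morphism onto the two-world frame with s↔t, which is not antisymmetric.
So the class is not modally definable.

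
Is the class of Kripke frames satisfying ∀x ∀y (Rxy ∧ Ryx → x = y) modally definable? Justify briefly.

Any modally definable frame class is closed under surjective bounded morphisms.
The 6-cycle (worlds w0,w1,w2,w3,w4,w5 with w0→w1→w2→w3→w4→w5→w0) is antisymmetric. Sending even-indexed worlds to s and odd-indexed worlds to t is a surjective bounded morphism onto the two-world frame with s↔t, which is not antisymmetric.
Hence antisymmetry is not modally definable.

Not modally definable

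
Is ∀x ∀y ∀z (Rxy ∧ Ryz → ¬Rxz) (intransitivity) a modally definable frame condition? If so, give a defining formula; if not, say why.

Any modally definable frame class is closed under surjective bounded morphisms.
The 3-cycle (worlds 0,1,2 with 0→1→2→0) is intransitive. Mapping every world to a single reflexive point • is a surjective bounded morphism; the reflexive point is not intransitive (R••∧R•• but R••).
Hence intransitivity is not modally definable.

Not definable by any modal formula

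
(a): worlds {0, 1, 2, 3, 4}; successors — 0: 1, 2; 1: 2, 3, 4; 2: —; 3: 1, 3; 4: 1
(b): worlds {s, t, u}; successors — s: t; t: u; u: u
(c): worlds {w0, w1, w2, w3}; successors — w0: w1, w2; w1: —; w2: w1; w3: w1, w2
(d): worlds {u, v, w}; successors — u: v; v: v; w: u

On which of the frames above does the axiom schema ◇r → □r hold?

Frame correspondent (Sahlqvist): ∀x ∀y ∀z (Rxy ∧ Rxz → y = z) — i.e. partial functionality.
(a): fails — 0 sees both 1 and 2.
(b): holds.
(c): fails — w0 sees both w1 and w2.
(d): holds.

(b), (d)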